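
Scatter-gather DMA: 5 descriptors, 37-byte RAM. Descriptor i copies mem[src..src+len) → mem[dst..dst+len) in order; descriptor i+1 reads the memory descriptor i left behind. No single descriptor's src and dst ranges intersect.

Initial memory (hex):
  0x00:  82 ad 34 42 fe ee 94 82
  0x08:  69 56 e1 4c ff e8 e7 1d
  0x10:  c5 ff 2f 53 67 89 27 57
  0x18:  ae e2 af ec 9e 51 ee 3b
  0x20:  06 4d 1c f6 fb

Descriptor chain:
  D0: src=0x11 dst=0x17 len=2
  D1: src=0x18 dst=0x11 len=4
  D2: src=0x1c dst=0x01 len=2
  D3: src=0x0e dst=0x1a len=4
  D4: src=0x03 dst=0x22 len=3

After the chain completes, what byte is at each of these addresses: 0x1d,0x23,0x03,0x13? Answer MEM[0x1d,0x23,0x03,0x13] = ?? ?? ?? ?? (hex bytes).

[0] 0x11->0x17 len=2 : ff 2f
[1] 0x18->0x11 len=4 : 2f e2 af ec
[2] 0x1c->0x01 len=2 : 9e 51
[3] 0x0e->0x1a len=4 : e7 1d c5 2f
[4] 0x03->0x22 len=3 : 42 fe ee
query mem[0x1d]=0x2f, mem[0x23]=0xfe, mem[0x03]=0x42, mem[0x13]=0xaf

MEM[0x1d,0x23,0x03,0x13] = 2f fe 42 af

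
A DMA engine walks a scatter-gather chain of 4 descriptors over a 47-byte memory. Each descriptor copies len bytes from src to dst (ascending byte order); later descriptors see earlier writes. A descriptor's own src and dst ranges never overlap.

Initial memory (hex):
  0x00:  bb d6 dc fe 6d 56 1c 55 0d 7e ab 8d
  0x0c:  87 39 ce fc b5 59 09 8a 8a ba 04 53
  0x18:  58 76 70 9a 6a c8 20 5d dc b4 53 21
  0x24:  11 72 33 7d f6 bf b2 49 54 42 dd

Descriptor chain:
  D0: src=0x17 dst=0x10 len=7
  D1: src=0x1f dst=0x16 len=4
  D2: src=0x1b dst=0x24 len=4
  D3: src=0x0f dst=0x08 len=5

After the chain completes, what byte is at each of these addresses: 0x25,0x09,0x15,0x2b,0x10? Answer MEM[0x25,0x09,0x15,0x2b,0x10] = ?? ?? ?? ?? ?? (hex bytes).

MEM[0x25,0x09,0x15,0x2b,0x10] = 6a 53 6a 49 53

  after D0: wrote 7B at 0x10 = 535876709a6ac8
  after D1: wrote 4B at 0x16 = 5ddcb453
  after D2: wrote 4B at 0x24 = 9a6ac820
  after D3: wrote 5B at 0x08 = fc53587670
query mem[0x25]=0x6a, mem[0x09]=0x53, mem[0x15]=0x6a, mem[0x2b]=0x49, mem[0x10]=0x53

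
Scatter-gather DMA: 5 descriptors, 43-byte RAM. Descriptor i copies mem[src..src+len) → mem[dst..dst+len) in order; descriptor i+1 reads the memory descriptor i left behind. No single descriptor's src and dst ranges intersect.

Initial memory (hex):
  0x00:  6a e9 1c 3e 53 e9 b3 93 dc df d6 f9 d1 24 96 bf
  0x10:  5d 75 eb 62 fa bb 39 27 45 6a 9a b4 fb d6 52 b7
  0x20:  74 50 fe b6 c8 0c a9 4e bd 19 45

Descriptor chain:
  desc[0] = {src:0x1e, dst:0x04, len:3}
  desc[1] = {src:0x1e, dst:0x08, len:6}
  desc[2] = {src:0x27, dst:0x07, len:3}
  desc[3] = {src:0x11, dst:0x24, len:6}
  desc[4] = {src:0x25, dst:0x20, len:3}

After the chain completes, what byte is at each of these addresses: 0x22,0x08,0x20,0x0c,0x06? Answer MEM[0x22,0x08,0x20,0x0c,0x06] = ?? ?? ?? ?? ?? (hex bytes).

MEM[0x22,0x08,0x20,0x0c,0x06] = fa bd eb fe 74

#0 dst[0x04+3] := {0x52,0xb7,0x74}
#1 dst[0x08+6] := {0x52,0xb7,0x74,0x50,0xfe,0xb6}
#2 dst[0x07+3] := {0x4e,0xbd,0x19}
#3 dst[0x24+6] := {0x75,0xeb,0x62,0xfa,0xbb,0x39}
#4 dst[0x20+3] := {0xeb,0x62,0xfa}
query mem[0x22]=0xfa, mem[0x08]=0xbd, mem[0x20]=0xeb, mem[0x0c]=0xfe, mem[0x06]=0x74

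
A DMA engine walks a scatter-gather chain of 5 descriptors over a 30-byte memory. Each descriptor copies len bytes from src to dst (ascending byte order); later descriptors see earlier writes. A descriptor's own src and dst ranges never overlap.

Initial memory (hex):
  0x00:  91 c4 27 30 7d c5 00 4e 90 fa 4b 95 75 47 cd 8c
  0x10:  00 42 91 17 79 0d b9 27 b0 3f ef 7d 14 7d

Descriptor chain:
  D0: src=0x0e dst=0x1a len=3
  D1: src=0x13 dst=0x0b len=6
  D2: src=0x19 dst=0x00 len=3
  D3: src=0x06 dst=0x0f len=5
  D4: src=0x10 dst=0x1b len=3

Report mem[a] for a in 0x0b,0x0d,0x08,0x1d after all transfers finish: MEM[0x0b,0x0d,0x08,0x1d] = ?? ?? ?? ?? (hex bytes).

  after D0: wrote 3B at 0x1a = cd8c00
  after D1: wrote 6B at 0x0b = 17790db927b0
  after D2: wrote 3B at 0x00 = 3fcd8c
  after D3: wrote 5B at 0x0f = 004e90fa4b
  after D4: wrote 3B at 0x1b = 4e90fa
query mem[0x0b]=0x17, mem[0x0d]=0x0d, mem[0x08]=0x90, mem[0x1d]=0xfa

MEM[0x0b,0x0d,0x08,0x1d] = 17 0d 90 fa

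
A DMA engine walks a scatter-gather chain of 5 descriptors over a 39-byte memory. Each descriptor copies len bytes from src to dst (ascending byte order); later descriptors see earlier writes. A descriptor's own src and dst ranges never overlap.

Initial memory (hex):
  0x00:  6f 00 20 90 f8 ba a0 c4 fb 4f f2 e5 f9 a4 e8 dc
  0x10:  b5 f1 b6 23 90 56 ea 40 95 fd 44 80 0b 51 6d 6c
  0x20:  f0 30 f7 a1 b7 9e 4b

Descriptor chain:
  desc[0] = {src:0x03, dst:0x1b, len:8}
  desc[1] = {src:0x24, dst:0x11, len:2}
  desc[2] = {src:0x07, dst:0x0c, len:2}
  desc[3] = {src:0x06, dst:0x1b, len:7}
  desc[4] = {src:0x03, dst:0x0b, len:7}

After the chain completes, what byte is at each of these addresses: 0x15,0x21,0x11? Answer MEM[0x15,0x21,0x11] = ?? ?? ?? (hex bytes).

  after D0: wrote 8B at 0x1b = 90f8baa0c4fb4ff2
  after D1: wrote 2B at 0x11 = b79e
  after D2: wrote 2B at 0x0c = c4fb
  after D3: wrote 7B at 0x1b = a0c4fb4ff2e5c4
  after D4: wrote 7B at 0x0b = 90f8baa0c4fb4f
query mem[0x15]=0x56, mem[0x21]=0xc4, mem[0x11]=0x4f

MEM[0x15,0x21,0x11] = 56 c4 4f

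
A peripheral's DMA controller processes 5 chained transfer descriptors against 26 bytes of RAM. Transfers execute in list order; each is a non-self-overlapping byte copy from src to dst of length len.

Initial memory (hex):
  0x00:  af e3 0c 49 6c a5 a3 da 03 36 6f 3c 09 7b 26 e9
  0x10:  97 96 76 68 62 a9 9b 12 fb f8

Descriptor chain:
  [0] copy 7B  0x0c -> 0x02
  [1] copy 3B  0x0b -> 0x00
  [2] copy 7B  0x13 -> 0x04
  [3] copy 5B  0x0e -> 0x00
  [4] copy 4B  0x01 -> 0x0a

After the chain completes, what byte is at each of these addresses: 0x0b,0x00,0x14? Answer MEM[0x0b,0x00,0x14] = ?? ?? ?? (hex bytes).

[0] 0x0c->0x02 len=7 : 09 7b 26 e9 97 96 76
[1] 0x0b->0x00 len=3 : 3c 09 7b
[2] 0x13->0x04 len=7 : 68 62 a9 9b 12 fb f8
[3] 0x0e->0x00 len=5 : 26 e9 97 96 76
[4] 0x01->0x0a len=4 : e9 97 96 76
query mem[0x0b]=0x97, mem[0x00]=0x26, mem[0x14]=0x62

MEM[0x0b,0x00,0x14] = 97 26 62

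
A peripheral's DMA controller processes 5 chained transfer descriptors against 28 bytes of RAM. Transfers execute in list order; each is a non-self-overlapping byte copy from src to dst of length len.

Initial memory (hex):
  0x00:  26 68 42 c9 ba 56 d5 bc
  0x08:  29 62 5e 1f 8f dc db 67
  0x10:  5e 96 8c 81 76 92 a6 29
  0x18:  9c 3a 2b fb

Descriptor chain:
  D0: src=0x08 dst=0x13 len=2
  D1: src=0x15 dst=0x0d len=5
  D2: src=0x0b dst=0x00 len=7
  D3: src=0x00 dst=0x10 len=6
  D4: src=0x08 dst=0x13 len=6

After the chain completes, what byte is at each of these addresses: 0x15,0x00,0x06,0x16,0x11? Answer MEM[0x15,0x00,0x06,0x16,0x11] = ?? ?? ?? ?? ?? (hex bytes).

MEM[0x15,0x00,0x06,0x16,0x11] = 5e 1f 3a 1f 8f

[0] 0x08->0x13 len=2 : 29 62
[1] 0x15->0x0d len=5 : 92 a6 29 9c 3a
[2] 0x0b->0x00 len=7 : 1f 8f 92 a6 29 9c 3a
[3] 0x00->0x10 len=6 : 1f 8f 92 a6 29 9c
[4] 0x08->0x13 len=6 : 29 62 5e 1f 8f 92
query mem[0x15]=0x5e, mem[0x00]=0x1f, mem[0x06]=0x3a, mem[0x16]=0x1f, mem[0x11]=0x8f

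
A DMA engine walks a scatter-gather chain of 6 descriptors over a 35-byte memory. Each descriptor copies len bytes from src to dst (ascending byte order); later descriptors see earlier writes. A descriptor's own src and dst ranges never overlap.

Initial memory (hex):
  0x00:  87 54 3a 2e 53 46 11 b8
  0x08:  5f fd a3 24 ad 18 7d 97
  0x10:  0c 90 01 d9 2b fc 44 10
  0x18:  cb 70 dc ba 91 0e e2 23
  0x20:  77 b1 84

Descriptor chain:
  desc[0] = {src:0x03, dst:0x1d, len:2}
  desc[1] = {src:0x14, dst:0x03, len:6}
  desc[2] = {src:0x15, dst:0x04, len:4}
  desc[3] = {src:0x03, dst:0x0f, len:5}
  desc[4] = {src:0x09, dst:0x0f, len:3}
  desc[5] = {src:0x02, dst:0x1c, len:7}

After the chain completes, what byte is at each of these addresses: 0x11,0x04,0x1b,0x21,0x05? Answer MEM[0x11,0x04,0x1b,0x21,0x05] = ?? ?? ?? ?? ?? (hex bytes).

#0 dst[0x1d+2] := {0x2e,0x53}
#1 dst[0x03+6] := {0x2b,0xfc,0x44,0x10,0xcb,0x70}
#2 dst[0x04+4] := {0xfc,0x44,0x10,0xcb}
#3 dst[0x0f+5] := {0x2b,0xfc,0x44,0x10,0xcb}
#4 dst[0x0f+3] := {0xfd,0xa3,0x24}
#5 dst[0x1c+7] := {0x3a,0x2b,0xfc,0x44,0x10,0xcb,0x70}
query mem[0x11]=0x24, mem[0x04]=0xfc, mem[0x1b]=0xba, mem[0x21]=0xcb, mem[0x05]=0x44

MEM[0x11,0x04,0x1b,0x21,0x05] = 24 fc ba cb 44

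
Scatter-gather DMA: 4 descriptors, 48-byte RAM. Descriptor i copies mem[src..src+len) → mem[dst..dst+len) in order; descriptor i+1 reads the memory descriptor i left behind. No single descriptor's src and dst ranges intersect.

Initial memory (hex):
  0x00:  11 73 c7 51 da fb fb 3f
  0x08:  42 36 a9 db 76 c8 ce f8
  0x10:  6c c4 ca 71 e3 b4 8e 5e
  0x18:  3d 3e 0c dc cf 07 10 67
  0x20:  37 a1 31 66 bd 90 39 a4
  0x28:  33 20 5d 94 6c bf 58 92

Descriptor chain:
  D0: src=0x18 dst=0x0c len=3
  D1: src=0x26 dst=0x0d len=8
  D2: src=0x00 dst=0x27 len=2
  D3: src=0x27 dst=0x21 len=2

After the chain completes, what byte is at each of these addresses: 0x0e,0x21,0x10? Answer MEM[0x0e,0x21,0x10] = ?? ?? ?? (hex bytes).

MEM[0x0e,0x21,0x10] = a4 11 20

#0 dst[0x0c+3] := {0x3d,0x3e,0x0c}
#1 dst[0x0d+8] := {0x39,0xa4,0x33,0x20,0x5d,0x94,0x6c,0xbf}
#2 dst[0x27+2] := {0x11,0x73}
#3 dst[0x21+2] := {0x11,0x73}
query mem[0x0e]=0xa4, mem[0x21]=0x11, mem[0x10]=0x20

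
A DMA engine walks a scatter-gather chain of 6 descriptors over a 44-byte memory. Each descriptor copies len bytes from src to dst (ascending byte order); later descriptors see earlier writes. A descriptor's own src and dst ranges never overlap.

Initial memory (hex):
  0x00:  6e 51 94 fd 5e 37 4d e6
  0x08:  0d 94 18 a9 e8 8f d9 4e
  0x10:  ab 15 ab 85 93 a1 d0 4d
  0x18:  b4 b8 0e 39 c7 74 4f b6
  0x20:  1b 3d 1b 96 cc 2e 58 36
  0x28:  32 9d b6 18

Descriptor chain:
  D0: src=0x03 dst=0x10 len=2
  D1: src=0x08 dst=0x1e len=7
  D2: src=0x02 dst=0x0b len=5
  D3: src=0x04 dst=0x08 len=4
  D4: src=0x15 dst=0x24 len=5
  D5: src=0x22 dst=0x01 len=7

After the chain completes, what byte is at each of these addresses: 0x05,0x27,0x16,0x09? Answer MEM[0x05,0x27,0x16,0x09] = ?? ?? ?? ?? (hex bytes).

MEM[0x05,0x27,0x16,0x09] = 4d b4 d0 37

  after D0: wrote 2B at 0x10 = fd5e
  after D1: wrote 7B at 0x1e = 0d9418a9e88fd9
  after D2: wrote 5B at 0x0b = 94fd5e374d
  after D3: wrote 4B at 0x08 = 5e374de6
  after D4: wrote 5B at 0x24 = a1d04db4b8
  after D5: wrote 7B at 0x01 = e88fa1d04db4b8
query mem[0x05]=0x4d, mem[0x27]=0xb4, mem[0x16]=0xd0, mem[0x09]=0x37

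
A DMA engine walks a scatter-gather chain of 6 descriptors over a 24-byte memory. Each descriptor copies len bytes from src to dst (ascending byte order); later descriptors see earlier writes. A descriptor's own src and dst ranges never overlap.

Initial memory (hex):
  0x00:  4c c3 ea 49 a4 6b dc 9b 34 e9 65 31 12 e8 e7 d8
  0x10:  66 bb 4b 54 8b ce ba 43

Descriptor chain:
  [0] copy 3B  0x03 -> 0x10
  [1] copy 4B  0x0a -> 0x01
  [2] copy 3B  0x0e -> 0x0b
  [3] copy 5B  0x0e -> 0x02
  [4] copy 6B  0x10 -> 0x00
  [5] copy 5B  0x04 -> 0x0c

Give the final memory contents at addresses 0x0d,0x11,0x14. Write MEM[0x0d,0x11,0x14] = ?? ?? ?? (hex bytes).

#0 dst[0x10+3] := {0x49,0xa4,0x6b}
#1 dst[0x01+4] := {0x65,0x31,0x12,0xe8}
#2 dst[0x0b+3] := {0xe7,0xd8,0x49}
#3 dst[0x02+5] := {0xe7,0xd8,0x49,0xa4,0x6b}
#4 dst[0x00+6] := {0x49,0xa4,0x6b,0x54,0x8b,0xce}
#5 dst[0x0c+5] := {0x8b,0xce,0x6b,0x9b,0x34}
query mem[0x0d]=0xce, mem[0x11]=0xa4, mem[0x14]=0x8b

MEM[0x0d,0x11,0x14] = ce a4 8b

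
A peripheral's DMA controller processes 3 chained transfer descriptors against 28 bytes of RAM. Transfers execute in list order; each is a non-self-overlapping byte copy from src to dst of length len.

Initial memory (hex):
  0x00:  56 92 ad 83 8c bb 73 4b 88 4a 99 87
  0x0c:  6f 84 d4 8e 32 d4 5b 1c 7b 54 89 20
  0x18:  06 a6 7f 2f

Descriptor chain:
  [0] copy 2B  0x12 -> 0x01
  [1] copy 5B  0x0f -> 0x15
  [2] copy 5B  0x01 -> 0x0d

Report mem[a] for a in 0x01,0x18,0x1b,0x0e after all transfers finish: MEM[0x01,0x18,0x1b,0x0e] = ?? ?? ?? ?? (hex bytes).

[0] 0x12->0x01 len=2 : 5b 1c
[1] 0x0f->0x15 len=5 : 8e 32 d4 5b 1c
[2] 0x01->0x0d len=5 : 5b 1c 83 8c bb
query mem[0x01]=0x5b, mem[0x18]=0x5b, mem[0x1b]=0x2f, mem[0x0e]=0x1c

MEM[0x01,0x18,0x1b,0x0e] = 5b 5b 2f 1c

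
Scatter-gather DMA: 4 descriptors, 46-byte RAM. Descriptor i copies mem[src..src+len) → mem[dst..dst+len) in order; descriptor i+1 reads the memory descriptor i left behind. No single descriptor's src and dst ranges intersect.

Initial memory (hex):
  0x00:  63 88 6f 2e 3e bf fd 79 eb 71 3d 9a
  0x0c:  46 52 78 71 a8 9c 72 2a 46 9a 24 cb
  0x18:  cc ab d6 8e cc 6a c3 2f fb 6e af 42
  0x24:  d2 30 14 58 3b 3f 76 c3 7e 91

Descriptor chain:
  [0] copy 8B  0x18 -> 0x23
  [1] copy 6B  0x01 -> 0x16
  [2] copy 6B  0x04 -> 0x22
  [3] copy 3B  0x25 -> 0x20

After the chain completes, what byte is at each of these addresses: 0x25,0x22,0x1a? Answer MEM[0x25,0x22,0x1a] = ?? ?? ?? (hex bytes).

MEM[0x25,0x22,0x1a] = 79 71 bf

D0: mem[0x23..0x2a] <- [cc ab d6 8e cc 6a c3 2f]
D1: mem[0x16..0x1b] <- [88 6f 2e 3e bf fd]
D2: mem[0x22..0x27] <- [3e bf fd 79 eb 71]
D3: mem[0x20..0x22] <- [79 eb 71]
query mem[0x25]=0x79, mem[0x22]=0x71, mem[0x1a]=0xbf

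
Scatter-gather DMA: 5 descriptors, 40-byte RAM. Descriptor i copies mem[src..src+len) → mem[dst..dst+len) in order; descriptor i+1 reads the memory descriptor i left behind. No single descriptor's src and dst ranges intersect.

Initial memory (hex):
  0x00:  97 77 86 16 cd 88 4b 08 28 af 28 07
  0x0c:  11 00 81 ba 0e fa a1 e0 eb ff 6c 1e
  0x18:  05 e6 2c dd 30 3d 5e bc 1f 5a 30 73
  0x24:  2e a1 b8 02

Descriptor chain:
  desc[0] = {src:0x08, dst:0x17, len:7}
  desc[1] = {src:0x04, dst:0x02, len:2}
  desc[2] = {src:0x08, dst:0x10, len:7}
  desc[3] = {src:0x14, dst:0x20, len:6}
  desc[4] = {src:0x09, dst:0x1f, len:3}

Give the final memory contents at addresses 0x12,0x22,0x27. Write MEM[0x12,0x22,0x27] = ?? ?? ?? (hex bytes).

MEM[0x12,0x22,0x27] = 28 81 02

  after D0: wrote 7B at 0x17 = 28af2807110081
  after D1: wrote 2B at 0x02 = cd88
  after D2: wrote 7B at 0x10 = 28af2807110081
  after D3: wrote 6B at 0x20 = 11008128af28
  after D4: wrote 3B at 0x1f = af2807
query mem[0x12]=0x28, mem[0x22]=0x81, mem[0x27]=0x02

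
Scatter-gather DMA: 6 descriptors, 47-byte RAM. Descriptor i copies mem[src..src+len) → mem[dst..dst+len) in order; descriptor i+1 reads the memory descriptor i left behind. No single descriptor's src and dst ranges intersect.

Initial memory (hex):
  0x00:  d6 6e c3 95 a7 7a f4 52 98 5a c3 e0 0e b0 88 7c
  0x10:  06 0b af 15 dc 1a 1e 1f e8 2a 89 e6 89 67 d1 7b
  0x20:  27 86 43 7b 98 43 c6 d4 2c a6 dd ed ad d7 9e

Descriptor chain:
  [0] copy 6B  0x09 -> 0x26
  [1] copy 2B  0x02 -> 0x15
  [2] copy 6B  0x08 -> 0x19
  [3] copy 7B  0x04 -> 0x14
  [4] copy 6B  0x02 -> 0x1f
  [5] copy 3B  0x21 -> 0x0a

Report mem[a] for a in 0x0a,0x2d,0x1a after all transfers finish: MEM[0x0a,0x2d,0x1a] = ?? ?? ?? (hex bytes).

  after D0: wrote 6B at 0x26 = 5ac3e00eb088
  after D1: wrote 2B at 0x15 = c395
  after D2: wrote 6B at 0x19 = 985ac3e00eb0
  after D3: wrote 7B at 0x14 = a77af452985ac3
  after D4: wrote 6B at 0x1f = c395a77af452
  after D5: wrote 3B at 0x0a = a77af4
query mem[0x0a]=0xa7, mem[0x2d]=0xd7, mem[0x1a]=0xc3

MEM[0x0a,0x2d,0x1a] = a7 d7 c3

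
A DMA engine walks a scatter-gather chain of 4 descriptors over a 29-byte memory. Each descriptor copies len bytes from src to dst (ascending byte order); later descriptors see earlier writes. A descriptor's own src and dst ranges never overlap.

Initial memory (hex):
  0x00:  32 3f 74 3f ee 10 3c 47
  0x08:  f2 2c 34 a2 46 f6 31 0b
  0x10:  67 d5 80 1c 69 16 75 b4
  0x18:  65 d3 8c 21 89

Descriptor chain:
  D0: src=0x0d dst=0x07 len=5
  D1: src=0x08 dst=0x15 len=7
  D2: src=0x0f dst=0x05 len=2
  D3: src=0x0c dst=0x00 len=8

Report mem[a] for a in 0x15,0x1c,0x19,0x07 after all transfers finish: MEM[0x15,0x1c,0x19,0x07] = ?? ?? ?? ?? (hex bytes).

[0] 0x0d->0x07 len=5 : f6 31 0b 67 d5
[1] 0x08->0x15 len=7 : 31 0b 67 d5 46 f6 31
[2] 0x0f->0x05 len=2 : 0b 67
[3] 0x0c->0x00 len=8 : 46 f6 31 0b 67 d5 80 1c
query mem[0x15]=0x31, mem[0x1c]=0x89, mem[0x19]=0x46, mem[0x07]=0x1c

MEM[0x15,0x1c,0x19,0x07] = 31 89 46 1c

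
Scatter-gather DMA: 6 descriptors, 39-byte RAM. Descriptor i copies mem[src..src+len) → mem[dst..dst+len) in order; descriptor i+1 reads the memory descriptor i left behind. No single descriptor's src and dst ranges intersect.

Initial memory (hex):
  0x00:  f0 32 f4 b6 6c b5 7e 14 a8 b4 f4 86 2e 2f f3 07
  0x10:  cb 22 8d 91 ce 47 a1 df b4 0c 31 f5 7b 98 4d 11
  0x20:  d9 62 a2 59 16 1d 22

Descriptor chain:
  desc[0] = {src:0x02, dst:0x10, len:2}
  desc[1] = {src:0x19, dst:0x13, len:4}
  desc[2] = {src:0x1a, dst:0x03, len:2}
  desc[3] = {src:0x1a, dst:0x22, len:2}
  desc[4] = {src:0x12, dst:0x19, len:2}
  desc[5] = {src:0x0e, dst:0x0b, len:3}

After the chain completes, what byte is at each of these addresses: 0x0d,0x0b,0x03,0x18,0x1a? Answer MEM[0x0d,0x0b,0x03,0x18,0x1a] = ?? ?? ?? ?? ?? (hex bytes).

#0 dst[0x10+2] := {0xf4,0xb6}
#1 dst[0x13+4] := {0x0c,0x31,0xf5,0x7b}
#2 dst[0x03+2] := {0x31,0xf5}
#3 dst[0x22+2] := {0x31,0xf5}
#4 dst[0x19+2] := {0x8d,0x0c}
#5 dst[0x0b+3] := {0xf3,0x07,0xf4}
query mem[0x0d]=0xf4, mem[0x0b]=0xf3, mem[0x03]=0x31, mem[0x18]=0xb4, mem[0x1a]=0x0c

MEM[0x0d,0x0b,0x03,0x18,0x1a] = f4 f3 31 b4 0c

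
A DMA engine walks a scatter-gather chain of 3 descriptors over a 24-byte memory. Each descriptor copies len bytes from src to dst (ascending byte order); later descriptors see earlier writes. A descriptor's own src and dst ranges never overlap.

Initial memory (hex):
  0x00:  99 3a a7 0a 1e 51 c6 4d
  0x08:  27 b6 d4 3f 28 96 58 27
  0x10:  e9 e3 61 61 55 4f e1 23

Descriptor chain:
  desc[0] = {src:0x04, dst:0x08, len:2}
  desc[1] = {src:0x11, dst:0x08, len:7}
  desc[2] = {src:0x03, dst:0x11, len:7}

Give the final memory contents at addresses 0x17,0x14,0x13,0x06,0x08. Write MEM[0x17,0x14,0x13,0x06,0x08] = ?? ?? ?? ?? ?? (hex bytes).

MEM[0x17,0x14,0x13,0x06,0x08] = 61 c6 51 c6 e3

  after D0: wrote 2B at 0x08 = 1e51
  after D1: wrote 7B at 0x08 = e36161554fe123
  after D2: wrote 7B at 0x11 = 0a1e51c64de361
query mem[0x17]=0x61, mem[0x14]=0xc6, mem[0x13]=0x51, mem[0x06]=0xc6, mem[0x08]=0xe3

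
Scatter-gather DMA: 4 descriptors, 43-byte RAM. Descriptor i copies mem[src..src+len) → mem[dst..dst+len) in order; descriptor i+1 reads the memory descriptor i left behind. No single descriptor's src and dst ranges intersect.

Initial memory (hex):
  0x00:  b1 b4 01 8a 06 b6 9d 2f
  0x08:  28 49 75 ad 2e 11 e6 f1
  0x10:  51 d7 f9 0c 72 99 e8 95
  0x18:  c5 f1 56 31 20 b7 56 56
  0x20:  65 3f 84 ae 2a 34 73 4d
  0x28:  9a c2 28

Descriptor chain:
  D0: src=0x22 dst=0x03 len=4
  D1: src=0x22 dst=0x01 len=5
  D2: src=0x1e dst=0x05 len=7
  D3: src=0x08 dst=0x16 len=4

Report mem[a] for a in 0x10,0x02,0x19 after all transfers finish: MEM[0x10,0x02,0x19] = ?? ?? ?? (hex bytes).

MEM[0x10,0x02,0x19] = 51 ae 2a

[0] 0x22->0x03 len=4 : 84 ae 2a 34
[1] 0x22->0x01 len=5 : 84 ae 2a 34 73
[2] 0x1e->0x05 len=7 : 56 56 65 3f 84 ae 2a
[3] 0x08->0x16 len=4 : 3f 84 ae 2a
query mem[0x10]=0x51, mem[0x02]=0xae, mem[0x19]=0x2a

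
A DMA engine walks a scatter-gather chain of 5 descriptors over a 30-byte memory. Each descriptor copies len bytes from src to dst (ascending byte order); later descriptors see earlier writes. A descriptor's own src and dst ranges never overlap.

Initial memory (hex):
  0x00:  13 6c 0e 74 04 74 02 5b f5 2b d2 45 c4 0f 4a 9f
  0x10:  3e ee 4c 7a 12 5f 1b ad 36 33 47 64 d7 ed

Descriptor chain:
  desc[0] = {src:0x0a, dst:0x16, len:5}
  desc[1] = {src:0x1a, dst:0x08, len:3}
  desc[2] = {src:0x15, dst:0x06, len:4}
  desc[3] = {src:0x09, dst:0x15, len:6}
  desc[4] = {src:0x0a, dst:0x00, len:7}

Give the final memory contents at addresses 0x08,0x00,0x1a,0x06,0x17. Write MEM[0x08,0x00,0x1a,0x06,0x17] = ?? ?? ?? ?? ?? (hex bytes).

MEM[0x08,0x00,0x1a,0x06,0x17] = 45 d7 4a 3e 45

#0 dst[0x16+5] := {0xd2,0x45,0xc4,0x0f,0x4a}
#1 dst[0x08+3] := {0x4a,0x64,0xd7}
#2 dst[0x06+4] := {0x5f,0xd2,0x45,0xc4}
#3 dst[0x15+6] := {0xc4,0xd7,0x45,0xc4,0x0f,0x4a}
#4 dst[0x00+7] := {0xd7,0x45,0xc4,0x0f,0x4a,0x9f,0x3e}
query mem[0x08]=0x45, mem[0x00]=0xd7, mem[0x1a]=0x4a, mem[0x06]=0x3e, mem[0x17]=0x45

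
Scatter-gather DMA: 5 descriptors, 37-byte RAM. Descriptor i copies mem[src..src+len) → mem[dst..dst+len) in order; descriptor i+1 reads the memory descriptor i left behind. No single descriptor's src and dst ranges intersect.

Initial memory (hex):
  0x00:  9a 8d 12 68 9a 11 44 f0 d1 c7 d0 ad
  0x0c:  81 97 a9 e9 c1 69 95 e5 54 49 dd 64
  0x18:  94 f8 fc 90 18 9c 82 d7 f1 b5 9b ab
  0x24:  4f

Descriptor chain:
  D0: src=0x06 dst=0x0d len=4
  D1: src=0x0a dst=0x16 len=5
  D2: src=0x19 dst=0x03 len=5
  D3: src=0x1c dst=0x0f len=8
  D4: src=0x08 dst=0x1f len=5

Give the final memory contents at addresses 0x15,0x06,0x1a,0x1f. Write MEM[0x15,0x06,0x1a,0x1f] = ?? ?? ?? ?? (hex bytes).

  after D0: wrote 4B at 0x0d = 44f0d1c7
  after D1: wrote 5B at 0x16 = d0ad8144f0
  after D2: wrote 5B at 0x03 = 44f090189c
  after D3: wrote 8B at 0x0f = 189c82d7f1b59bab
  after D4: wrote 5B at 0x1f = d1c7d0ad81
query mem[0x15]=0x9b, mem[0x06]=0x18, mem[0x1a]=0xf0, mem[0x1f]=0xd1

MEM[0x15,0x06,0x1a,0x1f] = 9b 18 f0 d1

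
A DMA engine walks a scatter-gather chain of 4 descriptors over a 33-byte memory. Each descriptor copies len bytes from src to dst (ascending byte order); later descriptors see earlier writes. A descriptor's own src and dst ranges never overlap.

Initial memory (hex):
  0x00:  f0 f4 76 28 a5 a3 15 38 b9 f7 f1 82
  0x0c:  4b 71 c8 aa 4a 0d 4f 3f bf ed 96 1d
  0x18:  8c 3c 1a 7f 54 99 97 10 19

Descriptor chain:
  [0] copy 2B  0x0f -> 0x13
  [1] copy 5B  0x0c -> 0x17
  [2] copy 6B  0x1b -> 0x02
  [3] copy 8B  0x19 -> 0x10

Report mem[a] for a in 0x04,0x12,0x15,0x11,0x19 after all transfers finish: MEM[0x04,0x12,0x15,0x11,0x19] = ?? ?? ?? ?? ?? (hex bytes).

  after D0: wrote 2B at 0x13 = aa4a
  after D1: wrote 5B at 0x17 = 4b71c8aa4a
  after D2: wrote 6B at 0x02 = 4a5499971019
  after D3: wrote 8B at 0x10 = c8aa4a5499971019
query mem[0x04]=0x99, mem[0x12]=0x4a, mem[0x15]=0x97, mem[0x11]=0xaa, mem[0x19]=0xc8

MEM[0x04,0x12,0x15,0x11,0x19] = 99 4a 97 aa c8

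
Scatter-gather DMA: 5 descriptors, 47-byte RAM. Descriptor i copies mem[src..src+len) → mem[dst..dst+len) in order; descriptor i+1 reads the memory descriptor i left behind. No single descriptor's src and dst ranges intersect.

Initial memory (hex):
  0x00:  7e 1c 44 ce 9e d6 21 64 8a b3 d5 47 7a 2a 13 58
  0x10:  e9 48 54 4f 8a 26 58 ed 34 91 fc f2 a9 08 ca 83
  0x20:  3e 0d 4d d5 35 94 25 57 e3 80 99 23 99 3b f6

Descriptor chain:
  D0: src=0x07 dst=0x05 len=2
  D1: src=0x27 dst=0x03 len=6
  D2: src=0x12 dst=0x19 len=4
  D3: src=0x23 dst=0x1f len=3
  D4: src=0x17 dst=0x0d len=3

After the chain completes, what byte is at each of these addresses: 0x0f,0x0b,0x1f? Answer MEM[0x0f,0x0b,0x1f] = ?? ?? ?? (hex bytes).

MEM[0x0f,0x0b,0x1f] = 54 47 d5

D0: mem[0x05..0x06] <- [64 8a]
D1: mem[0x03..0x08] <- [57 e3 80 99 23 99]
D2: mem[0x19..0x1c] <- [54 4f 8a 26]
D3: mem[0x1f..0x21] <- [d5 35 94]
D4: mem[0x0d..0x0f] <- [ed 34 54]
query mem[0x0f]=0x54, mem[0x0b]=0x47, mem[0x1f]=0xd5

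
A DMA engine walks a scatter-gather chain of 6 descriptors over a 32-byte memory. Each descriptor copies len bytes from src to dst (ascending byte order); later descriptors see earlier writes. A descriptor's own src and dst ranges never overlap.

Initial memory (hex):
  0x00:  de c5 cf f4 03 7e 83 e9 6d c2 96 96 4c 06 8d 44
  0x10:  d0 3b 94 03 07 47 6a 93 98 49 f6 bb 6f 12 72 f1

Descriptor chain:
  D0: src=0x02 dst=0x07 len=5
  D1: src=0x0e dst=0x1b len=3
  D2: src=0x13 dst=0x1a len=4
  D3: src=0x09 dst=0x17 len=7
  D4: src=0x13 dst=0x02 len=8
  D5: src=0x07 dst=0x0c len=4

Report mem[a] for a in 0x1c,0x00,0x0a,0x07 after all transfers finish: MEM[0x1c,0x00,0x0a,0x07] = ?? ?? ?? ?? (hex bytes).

MEM[0x1c,0x00,0x0a,0x07] = 8d de 7e 7e

D0: mem[0x07..0x0b] <- [cf f4 03 7e 83]
D1: mem[0x1b..0x1d] <- [8d 44 d0]
D2: mem[0x1a..0x1d] <- [03 07 47 6a]
D3: mem[0x17..0x1d] <- [03 7e 83 4c 06 8d 44]
D4: mem[0x02..0x09] <- [03 07 47 6a 03 7e 83 4c]
D5: mem[0x0c..0x0f] <- [7e 83 4c 7e]
query mem[0x1c]=0x8d, mem[0x00]=0xde, mem[0x0a]=0x7e, mem[0x07]=0x7e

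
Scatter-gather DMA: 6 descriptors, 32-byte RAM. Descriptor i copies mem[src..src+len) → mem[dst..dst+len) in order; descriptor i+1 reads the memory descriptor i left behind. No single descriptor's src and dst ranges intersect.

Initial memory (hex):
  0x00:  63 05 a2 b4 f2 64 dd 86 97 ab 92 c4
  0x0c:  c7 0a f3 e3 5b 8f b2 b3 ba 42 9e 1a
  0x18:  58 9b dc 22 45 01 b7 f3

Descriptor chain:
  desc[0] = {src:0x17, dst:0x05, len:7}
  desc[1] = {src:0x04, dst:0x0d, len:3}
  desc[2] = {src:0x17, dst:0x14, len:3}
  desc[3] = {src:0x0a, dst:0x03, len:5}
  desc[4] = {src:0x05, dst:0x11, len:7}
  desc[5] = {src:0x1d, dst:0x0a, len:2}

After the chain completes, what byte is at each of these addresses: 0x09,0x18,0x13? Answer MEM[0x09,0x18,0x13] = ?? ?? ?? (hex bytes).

[0] 0x17->0x05 len=7 : 1a 58 9b dc 22 45 01
[1] 0x04->0x0d len=3 : f2 1a 58
[2] 0x17->0x14 len=3 : 1a 58 9b
[3] 0x0a->0x03 len=5 : 45 01 c7 f2 1a
[4] 0x05->0x11 len=7 : c7 f2 1a dc 22 45 01
[5] 0x1d->0x0a len=2 : 01 b7
query mem[0x09]=0x22, mem[0x18]=0x58, mem[0x13]=0x1a

MEM[0x09,0x18,0x13] = 22 58 1a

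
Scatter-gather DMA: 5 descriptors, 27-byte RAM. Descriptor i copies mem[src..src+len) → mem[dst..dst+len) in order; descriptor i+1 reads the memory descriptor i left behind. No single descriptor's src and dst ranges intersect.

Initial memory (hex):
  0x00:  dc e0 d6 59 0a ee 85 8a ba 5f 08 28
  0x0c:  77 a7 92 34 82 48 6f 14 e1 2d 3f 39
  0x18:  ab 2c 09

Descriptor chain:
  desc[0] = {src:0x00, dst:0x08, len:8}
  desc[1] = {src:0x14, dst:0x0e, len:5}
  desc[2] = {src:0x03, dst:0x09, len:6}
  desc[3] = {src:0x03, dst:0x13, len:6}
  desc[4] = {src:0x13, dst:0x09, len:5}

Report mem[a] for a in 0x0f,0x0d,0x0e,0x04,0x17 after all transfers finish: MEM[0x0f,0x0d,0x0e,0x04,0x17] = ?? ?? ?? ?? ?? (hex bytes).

MEM[0x0f,0x0d,0x0e,0x04,0x17] = 2d 8a dc 0a 8a

[0] 0x00->0x08 len=8 : dc e0 d6 59 0a ee 85 8a
[1] 0x14->0x0e len=5 : e1 2d 3f 39 ab
[2] 0x03->0x09 len=6 : 59 0a ee 85 8a dc
[3] 0x03->0x13 len=6 : 59 0a ee 85 8a dc
[4] 0x13->0x09 len=5 : 59 0a ee 85 8a
query mem[0x0f]=0x2d, mem[0x0d]=0x8a, mem[0x0e]=0xdc, mem[0x04]=0x0a, mem[0x17]=0x8a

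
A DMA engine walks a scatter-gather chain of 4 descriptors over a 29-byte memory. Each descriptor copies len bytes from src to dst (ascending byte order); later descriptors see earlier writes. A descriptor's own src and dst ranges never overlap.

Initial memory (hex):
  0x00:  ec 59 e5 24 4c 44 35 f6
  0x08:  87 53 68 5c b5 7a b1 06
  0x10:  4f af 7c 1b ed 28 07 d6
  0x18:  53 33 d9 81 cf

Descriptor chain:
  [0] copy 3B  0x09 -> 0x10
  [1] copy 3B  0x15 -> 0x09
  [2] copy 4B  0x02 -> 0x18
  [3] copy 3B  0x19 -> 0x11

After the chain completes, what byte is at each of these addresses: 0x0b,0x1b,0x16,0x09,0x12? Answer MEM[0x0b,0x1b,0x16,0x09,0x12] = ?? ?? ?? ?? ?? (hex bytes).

MEM[0x0b,0x1b,0x16,0x09,0x12] = d6 44 07 28 4c

[0] 0x09->0x10 len=3 : 53 68 5c
[1] 0x15->0x09 len=3 : 28 07 d6
[2] 0x02->0x18 len=4 : e5 24 4c 44
[3] 0x19->0x11 len=3 : 24 4c 44
query mem[0x0b]=0xd6, mem[0x1b]=0x44, mem[0x16]=0x07, mem[0x09]=0x28, mem[0x12]=0x4c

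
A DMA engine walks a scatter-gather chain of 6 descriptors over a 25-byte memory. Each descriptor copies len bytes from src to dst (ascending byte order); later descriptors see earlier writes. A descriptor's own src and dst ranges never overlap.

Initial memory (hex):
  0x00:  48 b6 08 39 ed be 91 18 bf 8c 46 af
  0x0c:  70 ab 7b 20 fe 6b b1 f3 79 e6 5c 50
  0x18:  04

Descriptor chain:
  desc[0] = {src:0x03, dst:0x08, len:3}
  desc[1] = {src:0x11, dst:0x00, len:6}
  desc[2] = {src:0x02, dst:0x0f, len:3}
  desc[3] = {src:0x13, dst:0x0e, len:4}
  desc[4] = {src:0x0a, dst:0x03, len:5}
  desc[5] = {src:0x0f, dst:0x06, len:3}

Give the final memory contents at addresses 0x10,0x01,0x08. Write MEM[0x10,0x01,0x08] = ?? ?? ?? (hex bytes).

MEM[0x10,0x01,0x08] = e6 b1 5c

[0] 0x03->0x08 len=3 : 39 ed be
[1] 0x11->0x00 len=6 : 6b b1 f3 79 e6 5c
[2] 0x02->0x0f len=3 : f3 79 e6
[3] 0x13->0x0e len=4 : f3 79 e6 5c
[4] 0x0a->0x03 len=5 : be af 70 ab f3
[5] 0x0f->0x06 len=3 : 79 e6 5c
query mem[0x10]=0xe6, mem[0x01]=0xb1, mem[0x08]=0x5c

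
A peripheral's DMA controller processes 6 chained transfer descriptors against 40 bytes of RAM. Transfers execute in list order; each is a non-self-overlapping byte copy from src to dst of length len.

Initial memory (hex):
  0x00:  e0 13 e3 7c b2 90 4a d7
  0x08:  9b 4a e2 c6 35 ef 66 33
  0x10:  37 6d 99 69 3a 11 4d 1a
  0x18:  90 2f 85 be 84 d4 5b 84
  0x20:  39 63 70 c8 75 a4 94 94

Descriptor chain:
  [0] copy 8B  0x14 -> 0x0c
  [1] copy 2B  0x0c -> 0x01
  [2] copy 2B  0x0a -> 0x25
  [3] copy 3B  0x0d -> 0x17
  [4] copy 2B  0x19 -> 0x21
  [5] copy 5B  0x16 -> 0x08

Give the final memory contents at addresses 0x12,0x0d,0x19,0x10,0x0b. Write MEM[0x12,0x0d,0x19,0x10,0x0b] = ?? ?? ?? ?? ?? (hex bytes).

D0: mem[0x0c..0x13] <- [3a 11 4d 1a 90 2f 85 be]
D1: mem[0x01..0x02] <- [3a 11]
D2: mem[0x25..0x26] <- [e2 c6]
D3: mem[0x17..0x19] <- [11 4d 1a]
D4: mem[0x21..0x22] <- [1a 85]
D5: mem[0x08..0x0c] <- [4d 11 4d 1a 85]
query mem[0x12]=0x85, mem[0x0d]=0x11, mem[0x19]=0x1a, mem[0x10]=0x90, mem[0x0b]=0x1a

MEM[0x12,0x0d,0x19,0x10,0x0b] = 85 11 1a 90 1a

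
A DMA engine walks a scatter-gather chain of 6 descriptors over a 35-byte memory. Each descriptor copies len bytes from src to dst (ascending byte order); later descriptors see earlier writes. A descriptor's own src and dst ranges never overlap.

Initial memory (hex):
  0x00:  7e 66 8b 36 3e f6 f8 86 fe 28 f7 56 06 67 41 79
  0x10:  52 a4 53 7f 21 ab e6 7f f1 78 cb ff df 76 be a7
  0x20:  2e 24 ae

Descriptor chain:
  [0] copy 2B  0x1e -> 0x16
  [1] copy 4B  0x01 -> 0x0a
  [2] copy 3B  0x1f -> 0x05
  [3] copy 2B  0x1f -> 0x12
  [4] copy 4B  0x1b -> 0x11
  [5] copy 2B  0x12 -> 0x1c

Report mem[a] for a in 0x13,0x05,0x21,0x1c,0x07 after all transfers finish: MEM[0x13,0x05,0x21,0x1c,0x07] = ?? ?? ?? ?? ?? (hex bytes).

MEM[0x13,0x05,0x21,0x1c,0x07] = 76 a7 24 df 24

  after D0: wrote 2B at 0x16 = bea7
  after D1: wrote 4B at 0x0a = 668b363e
  after D2: wrote 3B at 0x05 = a72e24
  after D3: wrote 2B at 0x12 = a72e
  after D4: wrote 4B at 0x11 = ffdf76be
  after D5: wrote 2B at 0x1c = df76
query mem[0x13]=0x76, mem[0x05]=0xa7, mem[0x21]=0x24, mem[0x1c]=0xdf, mem[0x07]=0x24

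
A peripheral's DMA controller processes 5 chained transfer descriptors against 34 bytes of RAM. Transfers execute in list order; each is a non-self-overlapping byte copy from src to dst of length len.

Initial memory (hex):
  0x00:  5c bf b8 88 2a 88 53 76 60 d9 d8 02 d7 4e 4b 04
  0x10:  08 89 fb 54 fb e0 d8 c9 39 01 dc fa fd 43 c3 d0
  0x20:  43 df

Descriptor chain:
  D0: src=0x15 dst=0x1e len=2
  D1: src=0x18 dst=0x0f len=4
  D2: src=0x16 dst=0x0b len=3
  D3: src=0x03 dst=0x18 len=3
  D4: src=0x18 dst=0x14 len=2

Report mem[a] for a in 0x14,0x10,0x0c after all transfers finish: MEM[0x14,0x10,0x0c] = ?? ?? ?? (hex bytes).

[0] 0x15->0x1e len=2 : e0 d8
[1] 0x18->0x0f len=4 : 39 01 dc fa
[2] 0x16->0x0b len=3 : d8 c9 39
[3] 0x03->0x18 len=3 : 88 2a 88
[4] 0x18->0x14 len=2 : 88 2a
query mem[0x14]=0x88, mem[0x10]=0x01, mem[0x0c]=0xc9

MEM[0x14,0x10,0x0c] = 88 01 c9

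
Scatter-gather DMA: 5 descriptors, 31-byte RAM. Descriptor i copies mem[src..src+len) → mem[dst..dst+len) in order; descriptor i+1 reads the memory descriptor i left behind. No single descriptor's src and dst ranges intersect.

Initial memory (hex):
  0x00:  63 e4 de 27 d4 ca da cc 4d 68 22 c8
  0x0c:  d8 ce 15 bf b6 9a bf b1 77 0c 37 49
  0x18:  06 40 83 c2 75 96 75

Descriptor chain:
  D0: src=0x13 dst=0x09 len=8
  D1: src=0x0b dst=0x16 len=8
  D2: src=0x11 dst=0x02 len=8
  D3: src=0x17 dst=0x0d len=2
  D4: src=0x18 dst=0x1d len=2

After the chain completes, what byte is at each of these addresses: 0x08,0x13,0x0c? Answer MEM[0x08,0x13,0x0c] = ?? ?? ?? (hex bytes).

[0] 0x13->0x09 len=8 : b1 77 0c 37 49 06 40 83
[1] 0x0b->0x16 len=8 : 0c 37 49 06 40 83 9a bf
[2] 0x11->0x02 len=8 : 9a bf b1 77 0c 0c 37 49
[3] 0x17->0x0d len=2 : 37 49
[4] 0x18->0x1d len=2 : 49 06
query mem[0x08]=0x37, mem[0x13]=0xb1, mem[0x0c]=0x37

MEM[0x08,0x13,0x0c] = 37 b1 37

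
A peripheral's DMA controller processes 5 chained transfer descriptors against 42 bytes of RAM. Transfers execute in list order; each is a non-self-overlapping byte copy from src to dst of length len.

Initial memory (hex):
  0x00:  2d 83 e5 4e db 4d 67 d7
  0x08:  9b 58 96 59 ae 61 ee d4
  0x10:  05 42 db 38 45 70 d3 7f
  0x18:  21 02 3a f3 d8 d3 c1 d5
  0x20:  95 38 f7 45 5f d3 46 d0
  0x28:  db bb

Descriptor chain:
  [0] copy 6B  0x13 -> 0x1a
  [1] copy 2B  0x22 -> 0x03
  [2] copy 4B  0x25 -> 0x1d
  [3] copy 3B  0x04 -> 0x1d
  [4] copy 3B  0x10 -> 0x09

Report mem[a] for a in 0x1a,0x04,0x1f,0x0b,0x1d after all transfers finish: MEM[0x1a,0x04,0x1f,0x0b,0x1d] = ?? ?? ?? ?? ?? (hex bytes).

D0: mem[0x1a..0x1f] <- [38 45 70 d3 7f 21]
D1: mem[0x03..0x04] <- [f7 45]
D2: mem[0x1d..0x20] <- [d3 46 d0 db]
D3: mem[0x1d..0x1f] <- [45 4d 67]
D4: mem[0x09..0x0b] <- [05 42 db]
query mem[0x1a]=0x38, mem[0x04]=0x45, mem[0x1f]=0x67, mem[0x0b]=0xdb, mem[0x1d]=0x45

MEM[0x1a,0x04,0x1f,0x0b,0x1d] = 38 45 67 db 45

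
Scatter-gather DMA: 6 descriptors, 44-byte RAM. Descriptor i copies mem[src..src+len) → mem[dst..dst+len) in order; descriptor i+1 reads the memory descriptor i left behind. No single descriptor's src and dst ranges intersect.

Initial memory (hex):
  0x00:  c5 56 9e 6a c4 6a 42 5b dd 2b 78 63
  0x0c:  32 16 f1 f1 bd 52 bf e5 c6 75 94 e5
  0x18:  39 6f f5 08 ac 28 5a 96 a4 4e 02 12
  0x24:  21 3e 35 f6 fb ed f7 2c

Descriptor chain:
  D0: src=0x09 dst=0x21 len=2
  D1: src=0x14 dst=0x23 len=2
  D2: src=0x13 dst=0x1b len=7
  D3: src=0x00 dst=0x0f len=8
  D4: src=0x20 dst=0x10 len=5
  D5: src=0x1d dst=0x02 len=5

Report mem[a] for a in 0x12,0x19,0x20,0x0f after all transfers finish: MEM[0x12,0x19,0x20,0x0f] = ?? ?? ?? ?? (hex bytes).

#0 dst[0x21+2] := {0x2b,0x78}
#1 dst[0x23+2] := {0xc6,0x75}
#2 dst[0x1b+7] := {0xe5,0xc6,0x75,0x94,0xe5,0x39,0x6f}
#3 dst[0x0f+8] := {0xc5,0x56,0x9e,0x6a,0xc4,0x6a,0x42,0x5b}
#4 dst[0x10+5] := {0x39,0x6f,0x78,0xc6,0x75}
#5 dst[0x02+5] := {0x75,0x94,0xe5,0x39,0x6f}
query mem[0x12]=0x78, mem[0x19]=0x6f, mem[0x20]=0x39, mem[0x0f]=0xc5

MEM[0x12,0x19,0x20,0x0f] = 78 6f 39 c5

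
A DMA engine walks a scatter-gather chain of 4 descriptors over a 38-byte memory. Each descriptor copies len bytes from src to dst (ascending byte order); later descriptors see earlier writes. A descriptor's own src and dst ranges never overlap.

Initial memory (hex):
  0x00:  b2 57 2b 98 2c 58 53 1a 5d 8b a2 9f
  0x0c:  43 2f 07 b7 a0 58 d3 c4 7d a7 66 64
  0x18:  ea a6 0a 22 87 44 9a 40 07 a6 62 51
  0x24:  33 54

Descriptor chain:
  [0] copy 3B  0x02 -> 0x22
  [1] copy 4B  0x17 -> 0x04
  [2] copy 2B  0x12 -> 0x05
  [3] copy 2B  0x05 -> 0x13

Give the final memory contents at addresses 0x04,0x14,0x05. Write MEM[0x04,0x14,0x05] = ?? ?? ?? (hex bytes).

  after D0: wrote 3B at 0x22 = 2b982c
  after D1: wrote 4B at 0x04 = 64eaa60a
  after D2: wrote 2B at 0x05 = d3c4
  after D3: wrote 2B at 0x13 = d3c4
query mem[0x04]=0x64, mem[0x14]=0xc4, mem[0x05]=0xd3

MEM[0x04,0x14,0x05] = 64 c4 d3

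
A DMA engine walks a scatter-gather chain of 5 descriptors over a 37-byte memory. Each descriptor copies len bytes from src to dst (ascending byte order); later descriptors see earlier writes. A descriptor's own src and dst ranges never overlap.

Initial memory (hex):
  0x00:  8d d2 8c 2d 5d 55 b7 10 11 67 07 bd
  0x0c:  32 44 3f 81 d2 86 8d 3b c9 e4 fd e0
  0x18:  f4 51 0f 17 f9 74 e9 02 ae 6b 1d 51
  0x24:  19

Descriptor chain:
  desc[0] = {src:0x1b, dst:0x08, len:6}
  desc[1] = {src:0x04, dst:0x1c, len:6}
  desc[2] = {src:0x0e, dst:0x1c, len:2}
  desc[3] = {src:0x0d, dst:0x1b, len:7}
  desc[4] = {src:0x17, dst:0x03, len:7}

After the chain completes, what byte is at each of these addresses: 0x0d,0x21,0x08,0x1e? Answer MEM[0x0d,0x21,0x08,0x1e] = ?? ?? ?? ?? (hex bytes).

MEM[0x0d,0x21,0x08,0x1e] = ae 3b 3f d2

D0: mem[0x08..0x0d] <- [17 f9 74 e9 02 ae]
D1: mem[0x1c..0x21] <- [5d 55 b7 10 17 f9]
D2: mem[0x1c..0x1d] <- [3f 81]
D3: mem[0x1b..0x21] <- [ae 3f 81 d2 86 8d 3b]
D4: mem[0x03..0x09] <- [e0 f4 51 0f ae 3f 81]
query mem[0x0d]=0xae, mem[0x21]=0x3b, mem[0x08]=0x3f, mem[0x1e]=0xd2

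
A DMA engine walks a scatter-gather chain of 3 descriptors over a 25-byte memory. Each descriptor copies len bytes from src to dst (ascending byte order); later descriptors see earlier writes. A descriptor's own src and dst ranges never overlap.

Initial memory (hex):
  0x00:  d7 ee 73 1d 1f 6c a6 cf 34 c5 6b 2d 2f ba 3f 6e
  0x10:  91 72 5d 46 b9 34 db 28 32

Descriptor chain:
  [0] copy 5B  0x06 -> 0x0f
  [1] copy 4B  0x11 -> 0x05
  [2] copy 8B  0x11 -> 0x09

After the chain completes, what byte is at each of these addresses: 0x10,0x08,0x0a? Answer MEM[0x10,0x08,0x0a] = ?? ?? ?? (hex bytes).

D0: mem[0x0f..0x13] <- [a6 cf 34 c5 6b]
D1: mem[0x05..0x08] <- [34 c5 6b b9]
D2: mem[0x09..0x10] <- [34 c5 6b b9 34 db 28 32]
query mem[0x10]=0x32, mem[0x08]=0xb9, mem[0x0a]=0xc5

MEM[0x10,0x08,0x0a] = 32 b9 c5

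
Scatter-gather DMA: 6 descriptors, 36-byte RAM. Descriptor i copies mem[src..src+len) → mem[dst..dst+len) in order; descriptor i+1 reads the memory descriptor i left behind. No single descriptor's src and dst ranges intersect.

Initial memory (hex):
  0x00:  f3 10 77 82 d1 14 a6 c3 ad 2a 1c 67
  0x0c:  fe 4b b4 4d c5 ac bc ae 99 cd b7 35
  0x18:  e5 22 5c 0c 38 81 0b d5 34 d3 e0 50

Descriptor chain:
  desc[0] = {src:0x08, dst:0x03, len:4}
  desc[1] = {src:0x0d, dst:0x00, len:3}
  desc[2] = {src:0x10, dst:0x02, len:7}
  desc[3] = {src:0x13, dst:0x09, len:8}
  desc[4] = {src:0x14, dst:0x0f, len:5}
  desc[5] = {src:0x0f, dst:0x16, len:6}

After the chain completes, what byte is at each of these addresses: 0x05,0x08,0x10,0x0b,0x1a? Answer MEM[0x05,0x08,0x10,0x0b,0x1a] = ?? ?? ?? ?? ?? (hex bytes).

[0] 0x08->0x03 len=4 : ad 2a 1c 67
[1] 0x0d->0x00 len=3 : 4b b4 4d
[2] 0x10->0x02 len=7 : c5 ac bc ae 99 cd b7
[3] 0x13->0x09 len=8 : ae 99 cd b7 35 e5 22 5c
[4] 0x14->0x0f len=5 : 99 cd b7 35 e5
[5] 0x0f->0x16 len=6 : 99 cd b7 35 e5 99
query mem[0x05]=0xae, mem[0x08]=0xb7, mem[0x10]=0xcd, mem[0x0b]=0xcd, mem[0x1a]=0xe5

MEM[0x05,0x08,0x10,0x0b,0x1a] = ae b7 cd cd e5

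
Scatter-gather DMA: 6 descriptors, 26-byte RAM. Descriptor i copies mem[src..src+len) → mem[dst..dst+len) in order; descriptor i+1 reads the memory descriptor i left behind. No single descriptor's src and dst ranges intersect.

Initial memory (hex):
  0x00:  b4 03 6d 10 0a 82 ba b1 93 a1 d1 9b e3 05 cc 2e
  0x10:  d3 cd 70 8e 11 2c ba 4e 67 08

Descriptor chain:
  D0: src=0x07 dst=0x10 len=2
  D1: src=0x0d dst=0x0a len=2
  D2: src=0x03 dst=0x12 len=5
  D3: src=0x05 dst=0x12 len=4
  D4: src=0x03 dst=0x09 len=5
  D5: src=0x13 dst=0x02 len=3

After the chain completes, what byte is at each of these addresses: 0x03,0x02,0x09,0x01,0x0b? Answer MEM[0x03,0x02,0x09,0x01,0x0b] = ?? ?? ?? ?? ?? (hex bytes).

MEM[0x03,0x02,0x09,0x01,0x0b] = b1 ba 10 03 82

#0 dst[0x10+2] := {0xb1,0x93}
#1 dst[0x0a+2] := {0x05,0xcc}
#2 dst[0x12+5] := {0x10,0x0a,0x82,0xba,0xb1}
#3 dst[0x12+4] := {0x82,0xba,0xb1,0x93}
#4 dst[0x09+5] := {0x10,0x0a,0x82,0xba,0xb1}
#5 dst[0x02+3] := {0xba,0xb1,0x93}
query mem[0x03]=0xb1, mem[0x02]=0xba, mem[0x09]=0x10, mem[0x01]=0x03, mem[0x0b]=0x82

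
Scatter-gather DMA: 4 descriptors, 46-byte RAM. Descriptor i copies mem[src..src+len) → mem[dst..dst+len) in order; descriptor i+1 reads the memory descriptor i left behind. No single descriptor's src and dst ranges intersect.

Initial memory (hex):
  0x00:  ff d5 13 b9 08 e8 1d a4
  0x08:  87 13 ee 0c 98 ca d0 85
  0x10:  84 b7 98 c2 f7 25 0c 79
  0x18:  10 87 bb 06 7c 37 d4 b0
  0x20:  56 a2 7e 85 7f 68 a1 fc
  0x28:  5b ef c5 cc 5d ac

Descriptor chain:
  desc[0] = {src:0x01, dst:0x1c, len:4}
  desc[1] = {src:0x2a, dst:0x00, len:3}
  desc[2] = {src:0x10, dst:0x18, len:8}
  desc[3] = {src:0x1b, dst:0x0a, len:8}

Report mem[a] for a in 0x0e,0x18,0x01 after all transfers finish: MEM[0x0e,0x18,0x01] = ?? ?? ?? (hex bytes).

[0] 0x01->0x1c len=4 : d5 13 b9 08
[1] 0x2a->0x00 len=3 : c5 cc 5d
[2] 0x10->0x18 len=8 : 84 b7 98 c2 f7 25 0c 79
[3] 0x1b->0x0a len=8 : c2 f7 25 0c 79 56 a2 7e
query mem[0x0e]=0x79, mem[0x18]=0x84, mem[0x01]=0xcc

MEM[0x0e,0x18,0x01] = 79 84 cc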